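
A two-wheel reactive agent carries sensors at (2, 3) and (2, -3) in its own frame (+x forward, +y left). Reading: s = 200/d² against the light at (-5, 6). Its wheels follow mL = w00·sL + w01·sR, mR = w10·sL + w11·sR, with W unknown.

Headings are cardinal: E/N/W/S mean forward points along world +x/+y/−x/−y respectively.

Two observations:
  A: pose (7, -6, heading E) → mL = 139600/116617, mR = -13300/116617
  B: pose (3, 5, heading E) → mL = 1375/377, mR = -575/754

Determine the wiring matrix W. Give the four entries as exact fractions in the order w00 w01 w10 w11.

obs A: pose=(7,-6,E) → sL=200/277, sR=200/421, mL=139600/116617, mR=-13300/116617
obs B: pose=(3,5,E) → sL=25/13, sR=50/29, mL=1375/377, mR=-575/754
sensor matrix S = [[200/277, 200/421], [25/13, 50/29]]; det S = 14565000/43964609
solve [mL_A; mL_B] = S·[w00; w01] and [mR_A; mR_B] = S·[w10; w11]:
  w00 = 1, w01 = 1, w10 = 1/2, w11 = -1

1 1 1/2 -1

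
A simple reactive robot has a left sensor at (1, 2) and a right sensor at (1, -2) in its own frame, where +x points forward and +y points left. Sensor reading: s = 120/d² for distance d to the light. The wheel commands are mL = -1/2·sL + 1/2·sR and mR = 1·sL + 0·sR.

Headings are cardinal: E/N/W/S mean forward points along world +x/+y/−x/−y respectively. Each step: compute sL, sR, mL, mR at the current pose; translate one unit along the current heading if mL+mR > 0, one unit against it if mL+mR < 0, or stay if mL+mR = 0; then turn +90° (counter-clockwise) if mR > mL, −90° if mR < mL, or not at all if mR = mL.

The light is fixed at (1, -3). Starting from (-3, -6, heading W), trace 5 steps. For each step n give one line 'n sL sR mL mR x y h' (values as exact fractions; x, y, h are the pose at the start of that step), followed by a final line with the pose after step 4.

0 12/5 60/13 72/65 12/5 -3 -6 W
1 24/5 24/13 -96/65 24/5 -4 -6 S
2 6 30/13 -24/13 6 -4 -7 E
3 8/3 120/13 128/39 8/3 -3 -7 N
4 12 60/17 -72/17 12 -3 -6 E
final -2 -6 N

n=0: pose=(-3,-6,W); sL=12/5, sR=60/13; mL=72/65, mR=12/5; mL+mR=228/65 → advance +1; mR−mL=84/65 → turn +1·90°
n=1: pose=(-4,-6,S); sL=24/5, sR=24/13; mL=-96/65, mR=24/5; mL+mR=216/65 → advance +1; mR−mL=408/65 → turn +1·90°
n=2: pose=(-4,-7,E); sL=6, sR=30/13; mL=-24/13, mR=6; mL+mR=54/13 → advance +1; mR−mL=102/13 → turn +1·90°
n=3: pose=(-3,-7,N); sL=8/3, sR=120/13; mL=128/39, mR=8/3; mL+mR=232/39 → advance +1; mR−mL=-8/13 → turn -1·90°
n=4: pose=(-3,-6,E); sL=12, sR=60/17; mL=-72/17, mR=12; mL+mR=132/17 → advance +1; mR−mL=276/17 → turn +1·90°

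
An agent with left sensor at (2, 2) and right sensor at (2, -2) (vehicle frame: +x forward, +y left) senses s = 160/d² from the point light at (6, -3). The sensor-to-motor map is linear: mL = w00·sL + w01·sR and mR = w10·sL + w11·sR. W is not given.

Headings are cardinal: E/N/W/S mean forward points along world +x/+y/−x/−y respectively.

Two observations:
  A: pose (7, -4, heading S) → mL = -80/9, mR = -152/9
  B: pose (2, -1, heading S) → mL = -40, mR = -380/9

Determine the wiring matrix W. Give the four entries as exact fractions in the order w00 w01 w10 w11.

-1 0 -1 -1/2

obs A: pose=(7,-4,S) → sL=80/9, sR=16, mL=-80/9, mR=-152/9
obs B: pose=(2,-1,S) → sL=40, sR=40/9, mL=-40, mR=-380/9
sensor matrix S = [[80/9, 16], [40, 40/9]]; det S = -48640/81
solve [mL_A; mL_B] = S·[w00; w01] and [mR_A; mR_B] = S·[w10; w11]:
  w00 = -1, w01 = 0, w10 = -1, w11 = -1/2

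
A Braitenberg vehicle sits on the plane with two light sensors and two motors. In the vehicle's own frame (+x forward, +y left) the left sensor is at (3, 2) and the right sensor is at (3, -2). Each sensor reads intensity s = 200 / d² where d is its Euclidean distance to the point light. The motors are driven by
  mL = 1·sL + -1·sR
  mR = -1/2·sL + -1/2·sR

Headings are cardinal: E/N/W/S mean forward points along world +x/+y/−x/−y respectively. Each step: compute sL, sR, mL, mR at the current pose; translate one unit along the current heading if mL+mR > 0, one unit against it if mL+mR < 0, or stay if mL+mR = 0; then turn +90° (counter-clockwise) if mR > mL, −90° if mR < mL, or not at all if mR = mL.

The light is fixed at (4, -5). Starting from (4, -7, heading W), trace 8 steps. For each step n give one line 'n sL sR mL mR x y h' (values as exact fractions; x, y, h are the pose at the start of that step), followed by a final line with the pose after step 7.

n=0: pose=(4,-7,W); sL=8, sR=200/9; mL=-128/9, mR=-136/9; mL+mR=-88/3 → advance -1; mR−mL=-8/9 → turn -1·90°
n=1: pose=(5,-7,N); sL=100, sR=20; mL=80, mR=-60; mL+mR=20 → advance +1; mR−mL=-140 → turn -1·90°
n=2: pose=(5,-6,E); sL=200/17, sR=8; mL=64/17, mR=-168/17; mL+mR=-104/17 → advance -1; mR−mL=-232/17 → turn -1·90°
n=3: pose=(4,-6,S); sL=10, sR=10; mL=0, mR=-10; mL+mR=-10 → advance -1; mR−mL=-10 → turn -1·90°
n=4: pose=(4,-5,W); sL=200/13, sR=200/13; mL=0, mR=-200/13; mL+mR=-200/13 → advance -1; mR−mL=-200/13 → turn -1·90°
n=5: pose=(5,-5,N); sL=20, sR=100/9; mL=80/9, mR=-140/9; mL+mR=-20/3 → advance -1; mR−mL=-220/9 → turn -1·90°
n=6: pose=(5,-6,E); sL=200/17, sR=8; mL=64/17, mR=-168/17; mL+mR=-104/17 → advance -1; mR−mL=-232/17 → turn -1·90°
n=7: pose=(4,-6,S); sL=10, sR=10; mL=0, mR=-10; mL+mR=-10 → advance -1; mR−mL=-10 → turn -1·90°

0 8 200/9 -128/9 -136/9 4 -7 W
1 100 20 80 -60 5 -7 N
2 200/17 8 64/17 -168/17 5 -6 E
3 10 10 0 -10 4 -6 S
4 200/13 200/13 0 -200/13 4 -5 W
5 20 100/9 80/9 -140/9 5 -5 N
6 200/17 8 64/17 -168/17 5 -6 E
7 10 10 0 -10 4 -6 S
final 4 -5 W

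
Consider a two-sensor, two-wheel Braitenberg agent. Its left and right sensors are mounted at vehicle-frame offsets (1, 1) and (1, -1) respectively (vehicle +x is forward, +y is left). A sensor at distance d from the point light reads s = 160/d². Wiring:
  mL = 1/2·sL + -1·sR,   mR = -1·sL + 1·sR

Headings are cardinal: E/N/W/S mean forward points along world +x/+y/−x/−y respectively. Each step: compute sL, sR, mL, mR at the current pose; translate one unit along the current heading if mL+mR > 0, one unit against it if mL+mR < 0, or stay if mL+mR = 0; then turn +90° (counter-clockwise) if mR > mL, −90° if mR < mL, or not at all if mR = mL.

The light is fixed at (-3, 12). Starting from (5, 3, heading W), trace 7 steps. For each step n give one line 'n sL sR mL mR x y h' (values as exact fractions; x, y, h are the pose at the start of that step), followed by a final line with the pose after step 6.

n=0: pose=(5,3,W); sL=160/149, sR=160/113; mL=-14800/16837, mR=5760/16837; mL+mR=-80/149 → advance -1; mR−mL=20560/16837 → turn +1·90°
n=1: pose=(6,3,S); sL=4/5, sR=40/41; mL=-118/205, mR=36/205; mL+mR=-2/5 → advance -1; mR−mL=154/205 → turn +1·90°
n=2: pose=(6,4,E); sL=160/149, sR=160/181; mL=-9360/26969, mR=-5120/26969; mL+mR=-80/149 → advance -1; mR−mL=4240/26969 → turn +1·90°
n=3: pose=(5,4,N); sL=80/49, sR=16/13; mL=-264/637, mR=-256/637; mL+mR=-40/49 → advance -1; mR−mL=8/637 → turn +1·90°
n=4: pose=(5,3,W); sL=160/149, sR=160/113; mL=-14800/16837, mR=5760/16837; mL+mR=-80/149 → advance -1; mR−mL=20560/16837 → turn +1·90°
n=5: pose=(6,3,S); sL=4/5, sR=40/41; mL=-118/205, mR=36/205; mL+mR=-2/5 → advance -1; mR−mL=154/205 → turn +1·90°
n=6: pose=(6,4,E); sL=160/149, sR=160/181; mL=-9360/26969, mR=-5120/26969; mL+mR=-80/149 → advance -1; mR−mL=4240/26969 → turn +1·90°

0 160/149 160/113 -14800/16837 5760/16837 5 3 W
1 4/5 40/41 -118/205 36/205 6 3 S
2 160/149 160/181 -9360/26969 -5120/26969 6 4 E
3 80/49 16/13 -264/637 -256/637 5 4 N
4 160/149 160/113 -14800/16837 5760/16837 5 3 W
5 4/5 40/41 -118/205 36/205 6 3 S
6 160/149 160/181 -9360/26969 -5120/26969 6 4 E
final 5 4 N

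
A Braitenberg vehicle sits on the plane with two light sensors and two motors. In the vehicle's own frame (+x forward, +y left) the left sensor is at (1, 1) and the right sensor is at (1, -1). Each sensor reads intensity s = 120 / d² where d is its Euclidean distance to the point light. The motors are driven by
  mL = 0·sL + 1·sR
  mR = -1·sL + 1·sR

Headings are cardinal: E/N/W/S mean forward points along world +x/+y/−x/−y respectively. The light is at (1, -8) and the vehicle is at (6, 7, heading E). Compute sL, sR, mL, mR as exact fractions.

30/73 15/29 15/29 225/2117

left sensor world pos  = (7, 8); dL² = 292
right sensor world pos = (7, 6); dR² = 232
sL = 120/292 = 30/73
sR = 120/232 = 15/29
mL = 0·sL + 1·sR = 15/29
mR = -1·sL + 1·sR = 225/2117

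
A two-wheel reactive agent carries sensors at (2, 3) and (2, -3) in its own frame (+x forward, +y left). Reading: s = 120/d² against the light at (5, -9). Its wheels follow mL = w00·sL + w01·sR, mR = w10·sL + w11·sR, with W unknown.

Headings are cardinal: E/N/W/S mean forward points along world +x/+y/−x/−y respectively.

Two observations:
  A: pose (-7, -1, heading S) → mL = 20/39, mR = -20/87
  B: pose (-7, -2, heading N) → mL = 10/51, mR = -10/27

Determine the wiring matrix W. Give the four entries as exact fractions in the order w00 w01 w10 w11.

1/2 0 0 -1/2

obs A: pose=(-7,-1,S) → sL=40/39, sR=40/87, mL=20/39, mR=-20/87
obs B: pose=(-7,-2,N) → sL=20/51, sR=20/27, mL=10/51, mR=-10/27
sensor matrix S = [[40/39, 40/87], [20/51, 20/27]]; det S = 300800/519129
solve [mL_A; mL_B] = S·[w00; w01] and [mR_A; mR_B] = S·[w10; w11]:
  w00 = 1/2, w01 = 0, w10 = 0, w11 = -1/2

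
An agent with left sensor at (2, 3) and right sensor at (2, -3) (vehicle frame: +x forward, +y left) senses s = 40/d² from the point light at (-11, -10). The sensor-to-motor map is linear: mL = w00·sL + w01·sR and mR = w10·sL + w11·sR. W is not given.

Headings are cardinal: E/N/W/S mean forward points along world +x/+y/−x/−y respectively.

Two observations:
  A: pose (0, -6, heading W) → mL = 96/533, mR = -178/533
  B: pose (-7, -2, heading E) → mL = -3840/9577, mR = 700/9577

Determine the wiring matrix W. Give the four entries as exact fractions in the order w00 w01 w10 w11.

1 -1 -1 1/2

obs A: pose=(0,-6,W) → sL=20/41, sR=4/13, mL=96/533, mR=-178/533
obs B: pose=(-7,-2,E) → sL=40/157, sR=40/61, mL=-3840/9577, mR=700/9577
sensor matrix S = [[20/41, 4/13], [40/157, 40/61]]; det S = 1232640/5104541
solve [mL_A; mL_B] = S·[w00; w01] and [mR_A; mR_B] = S·[w10; w11]:
  w00 = 1, w01 = -1, w10 = -1, w11 = 1/2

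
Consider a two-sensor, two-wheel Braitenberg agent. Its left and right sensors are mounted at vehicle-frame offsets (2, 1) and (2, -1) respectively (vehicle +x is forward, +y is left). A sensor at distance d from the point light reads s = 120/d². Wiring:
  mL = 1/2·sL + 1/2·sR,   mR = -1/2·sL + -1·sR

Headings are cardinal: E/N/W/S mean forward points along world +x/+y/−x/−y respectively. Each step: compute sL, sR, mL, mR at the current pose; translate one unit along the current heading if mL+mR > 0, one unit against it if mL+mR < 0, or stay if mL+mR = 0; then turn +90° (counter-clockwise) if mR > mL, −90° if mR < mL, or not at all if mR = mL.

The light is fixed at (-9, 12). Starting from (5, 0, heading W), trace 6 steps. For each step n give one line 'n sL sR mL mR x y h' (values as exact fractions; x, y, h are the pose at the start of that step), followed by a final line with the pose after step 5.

n=0: pose=(5,0,W); sL=120/313, sR=24/53; mL=6936/16589, mR=-10692/16589; mL+mR=-12/53 → advance -1; mR−mL=-17628/16589 → turn -1·90°
n=1: pose=(6,0,N); sL=15/37, sR=30/89; mL=2445/6586, mR=-3555/6586; mL+mR=-15/89 → advance -1; mR−mL=-3000/3293 → turn -1·90°
n=2: pose=(6,-1,E); sL=120/433, sR=24/97; mL=11016/42001, mR=-16212/42001; mL+mR=-12/97 → advance -1; mR−mL=-27228/42001 → turn -1·90°
n=3: pose=(5,-1,S); sL=4/15, sR=60/197; mL=844/2955, mR=-1294/2955; mL+mR=-30/197 → advance -1; mR−mL=-2138/2955 → turn -1·90°
n=4: pose=(5,0,W); sL=120/313, sR=24/53; mL=6936/16589, mR=-10692/16589; mL+mR=-12/53 → advance -1; mR−mL=-17628/16589 → turn -1·90°
n=5: pose=(6,0,N); sL=15/37, sR=30/89; mL=2445/6586, mR=-3555/6586; mL+mR=-15/89 → advance -1; mR−mL=-3000/3293 → turn -1·90°

0 120/313 24/53 6936/16589 -10692/16589 5 0 W
1 15/37 30/89 2445/6586 -3555/6586 6 0 N
2 120/433 24/97 11016/42001 -16212/42001 6 -1 E
3 4/15 60/197 844/2955 -1294/2955 5 -1 S
4 120/313 24/53 6936/16589 -10692/16589 5 0 W
5 15/37 30/89 2445/6586 -3555/6586 6 0 N
final 6 -1 E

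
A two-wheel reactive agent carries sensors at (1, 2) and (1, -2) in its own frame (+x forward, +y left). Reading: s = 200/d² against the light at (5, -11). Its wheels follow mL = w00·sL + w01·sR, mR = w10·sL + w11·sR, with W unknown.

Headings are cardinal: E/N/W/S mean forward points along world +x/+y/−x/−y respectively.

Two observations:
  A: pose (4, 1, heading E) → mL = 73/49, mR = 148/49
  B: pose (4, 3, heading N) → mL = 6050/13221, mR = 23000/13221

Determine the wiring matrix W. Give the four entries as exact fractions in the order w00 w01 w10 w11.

obs A: pose=(4,1,E) → sL=50/49, sR=2, mL=73/49, mR=148/49
obs B: pose=(4,3,N) → sL=100/117, sR=100/113, mL=6050/13221, mR=23000/13221
sensor matrix S = [[50/49, 2], [100/117, 100/113]]; det S = -522400/647829
solve [mL_A; mL_B] = S·[w00; w01] and [mR_A; mR_B] = S·[w10; w11]:
  w00 = -1/2, w01 = 1, w10 = 1, w11 = 1

-1/2 1 1 1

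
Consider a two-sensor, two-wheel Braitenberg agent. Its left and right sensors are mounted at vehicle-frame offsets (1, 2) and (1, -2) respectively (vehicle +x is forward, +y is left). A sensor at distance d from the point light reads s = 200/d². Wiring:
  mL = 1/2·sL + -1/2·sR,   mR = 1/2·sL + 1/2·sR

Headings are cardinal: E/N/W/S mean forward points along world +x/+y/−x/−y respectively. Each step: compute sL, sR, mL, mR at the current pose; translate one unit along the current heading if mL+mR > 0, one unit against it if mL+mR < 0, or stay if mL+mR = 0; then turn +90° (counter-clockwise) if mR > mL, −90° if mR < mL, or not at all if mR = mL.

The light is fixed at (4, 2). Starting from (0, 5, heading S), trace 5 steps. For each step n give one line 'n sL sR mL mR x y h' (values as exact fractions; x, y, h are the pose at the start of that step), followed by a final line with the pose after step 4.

0 25 5 10 15 0 5 S
1 8 200/9 -64/9 136/9 0 4 E
2 100/17 20 -120/17 220/17 1 4 N
3 200/17 200/41 2400/697 5800/697 1 5 W
4 25 5 10 15 0 5 S
final 0 4 E

n=0: pose=(0,5,S); sL=25, sR=5; mL=10, mR=15; mL+mR=25 → advance +1; mR−mL=5 → turn +1·90°
n=1: pose=(0,4,E); sL=8, sR=200/9; mL=-64/9, mR=136/9; mL+mR=8 → advance +1; mR−mL=200/9 → turn +1·90°
n=2: pose=(1,4,N); sL=100/17, sR=20; mL=-120/17, mR=220/17; mL+mR=100/17 → advance +1; mR−mL=20 → turn +1·90°
n=3: pose=(1,5,W); sL=200/17, sR=200/41; mL=2400/697, mR=5800/697; mL+mR=200/17 → advance +1; mR−mL=200/41 → turn +1·90°
n=4: pose=(0,5,S); sL=25, sR=5; mL=10, mR=15; mL+mR=25 → advance +1; mR−mL=5 → turn +1·90°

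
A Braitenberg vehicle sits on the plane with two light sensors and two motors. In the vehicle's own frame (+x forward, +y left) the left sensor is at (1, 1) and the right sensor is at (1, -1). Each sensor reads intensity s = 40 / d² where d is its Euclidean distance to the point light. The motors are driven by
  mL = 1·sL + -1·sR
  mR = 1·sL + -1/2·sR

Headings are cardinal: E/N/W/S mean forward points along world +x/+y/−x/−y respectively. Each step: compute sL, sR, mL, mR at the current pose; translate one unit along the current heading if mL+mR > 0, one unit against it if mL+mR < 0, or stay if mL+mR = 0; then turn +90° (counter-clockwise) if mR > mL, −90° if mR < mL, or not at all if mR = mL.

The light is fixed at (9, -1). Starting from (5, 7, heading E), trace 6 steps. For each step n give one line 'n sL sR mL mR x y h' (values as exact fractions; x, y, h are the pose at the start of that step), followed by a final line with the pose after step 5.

n=0: pose=(5,7,E); sL=4/9, sR=20/29; mL=-64/261, mR=26/261; mL+mR=-38/261 → advance -1; mR−mL=10/29 → turn +1·90°
n=1: pose=(4,7,N); sL=40/117, sR=40/97; mL=-800/11349, mR=1540/11349; mL+mR=740/11349 → advance +1; mR−mL=20/97 → turn +1·90°
n=2: pose=(4,8,W); sL=2/5, sR=5/17; mL=9/85, mR=43/170; mL+mR=61/170 → advance +1; mR−mL=5/34 → turn +1·90°
n=3: pose=(3,8,S); sL=40/89, sR=40/113; mL=960/10057, mR=2740/10057; mL+mR=3700/10057 → advance +1; mR−mL=20/113 → turn +1·90°
n=4: pose=(3,7,E); sL=20/53, sR=20/37; mL=-320/1961, mR=210/1961; mL+mR=-110/1961 → advance -1; mR−mL=10/37 → turn +1·90°
n=5: pose=(2,7,N); sL=8/29, sR=40/117; mL=-224/3393, mR=356/3393; mL+mR=44/1131 → advance +1; mR−mL=20/117 → turn +1·90°

0 4/9 20/29 -64/261 26/261 5 7 E
1 40/117 40/97 -800/11349 1540/11349 4 7 N
2 2/5 5/17 9/85 43/170 4 8 W
3 40/89 40/113 960/10057 2740/10057 3 8 S
4 20/53 20/37 -320/1961 210/1961 3 7 E
5 8/29 40/117 -224/3393 356/3393 2 7 N
final 2 8 W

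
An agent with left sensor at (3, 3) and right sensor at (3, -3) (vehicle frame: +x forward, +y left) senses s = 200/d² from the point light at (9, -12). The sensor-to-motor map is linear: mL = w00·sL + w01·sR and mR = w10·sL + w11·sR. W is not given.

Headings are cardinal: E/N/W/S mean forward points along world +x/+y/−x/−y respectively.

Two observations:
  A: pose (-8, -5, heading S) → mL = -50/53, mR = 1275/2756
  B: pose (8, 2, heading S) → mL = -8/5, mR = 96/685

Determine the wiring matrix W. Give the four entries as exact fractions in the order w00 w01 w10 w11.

-1 0 1 -1

obs A: pose=(-8,-5,S) → sL=50/53, sR=25/52, mL=-50/53, mR=1275/2756
obs B: pose=(8,2,S) → sL=8/5, sR=200/137, mL=-8/5, mR=96/685
sensor matrix S = [[50/53, 25/52], [8/5, 200/137]]; det S = 57390/94393
solve [mL_A; mL_B] = S·[w00; w01] and [mR_A; mR_B] = S·[w10; w11]:
  w00 = -1, w01 = 0, w10 = 1, w11 = -1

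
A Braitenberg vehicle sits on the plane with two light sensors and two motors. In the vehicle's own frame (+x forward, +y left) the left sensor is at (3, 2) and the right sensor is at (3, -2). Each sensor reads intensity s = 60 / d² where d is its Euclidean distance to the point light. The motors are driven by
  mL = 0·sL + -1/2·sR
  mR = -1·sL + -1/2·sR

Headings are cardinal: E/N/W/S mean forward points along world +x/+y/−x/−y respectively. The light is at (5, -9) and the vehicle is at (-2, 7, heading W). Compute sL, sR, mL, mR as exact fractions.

15/74 15/106 -15/212 -2145/7844

left sensor world pos  = (-5, 5); dL² = 296
right sensor world pos = (-5, 9); dR² = 424
sL = 60/296 = 15/74
sR = 60/424 = 15/106
mL = 0·sL + -1/2·sR = -15/212
mR = -1·sL + -1/2·sR = -2145/7844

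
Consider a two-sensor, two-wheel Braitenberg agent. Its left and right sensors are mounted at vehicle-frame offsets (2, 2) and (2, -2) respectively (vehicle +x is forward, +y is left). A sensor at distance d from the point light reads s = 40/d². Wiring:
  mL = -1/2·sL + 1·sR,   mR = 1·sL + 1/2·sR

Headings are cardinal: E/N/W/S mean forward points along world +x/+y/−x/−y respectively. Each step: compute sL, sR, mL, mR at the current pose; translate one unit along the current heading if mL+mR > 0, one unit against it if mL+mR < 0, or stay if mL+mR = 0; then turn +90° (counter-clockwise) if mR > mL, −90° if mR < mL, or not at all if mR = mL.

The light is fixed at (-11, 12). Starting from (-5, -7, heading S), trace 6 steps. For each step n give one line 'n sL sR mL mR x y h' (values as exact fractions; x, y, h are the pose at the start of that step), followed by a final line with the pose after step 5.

n=0: pose=(-5,-7,S); sL=8/101, sR=40/457; mL=2212/46157, mR=5676/46157; mL+mR=7888/46157 → advance +1; mR−mL=3464/46157 → turn +1·90°
n=1: pose=(-5,-8,E); sL=10/97, sR=10/137; mL=285/13289, mR=1855/13289; mL+mR=2140/13289 → advance +1; mR−mL=1570/13289 → turn +1·90°
n=2: pose=(-4,-8,N); sL=40/349, sR=8/81; mL=1172/28269, mR=4636/28269; mL+mR=1936/9423 → advance +1; mR−mL=3464/28269 → turn +1·90°
n=3: pose=(-4,-7,W); sL=20/233, sR=20/157; mL=3090/36581, mR=5470/36581; mL+mR=8560/36581 → advance +1; mR−mL=2380/36581 → turn +1·90°
n=4: pose=(-5,-7,S); sL=8/101, sR=40/457; mL=2212/46157, mR=5676/46157; mL+mR=7888/46157 → advance +1; mR−mL=3464/46157 → turn +1·90°
n=5: pose=(-5,-8,E); sL=10/97, sR=10/137; mL=285/13289, mR=1855/13289; mL+mR=2140/13289 → advance +1; mR−mL=1570/13289 → turn +1·90°

0 8/101 40/457 2212/46157 5676/46157 -5 -7 S
1 10/97 10/137 285/13289 1855/13289 -5 -8 E
2 40/349 8/81 1172/28269 4636/28269 -4 -8 N
3 20/233 20/157 3090/36581 5470/36581 -4 -7 W
4 8/101 40/457 2212/46157 5676/46157 -5 -7 S
5 10/97 10/137 285/13289 1855/13289 -5 -8 E
final -4 -8 N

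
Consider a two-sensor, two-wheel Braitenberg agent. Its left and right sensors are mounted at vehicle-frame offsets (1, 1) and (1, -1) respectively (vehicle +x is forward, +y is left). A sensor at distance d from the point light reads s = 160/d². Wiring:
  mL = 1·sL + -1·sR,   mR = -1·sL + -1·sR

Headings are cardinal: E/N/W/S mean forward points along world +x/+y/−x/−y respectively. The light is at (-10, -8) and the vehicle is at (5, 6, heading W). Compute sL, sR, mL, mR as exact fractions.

left sensor world pos  = (4, 5); dL² = 365
right sensor world pos = (4, 7); dR² = 421
sL = 160/365 = 32/73
sR = 160/421 = 160/421
mL = 1·sL + -1·sR = 1792/30733
mR = -1·sL + -1·sR = -25152/30733

32/73 160/421 1792/30733 -25152/30733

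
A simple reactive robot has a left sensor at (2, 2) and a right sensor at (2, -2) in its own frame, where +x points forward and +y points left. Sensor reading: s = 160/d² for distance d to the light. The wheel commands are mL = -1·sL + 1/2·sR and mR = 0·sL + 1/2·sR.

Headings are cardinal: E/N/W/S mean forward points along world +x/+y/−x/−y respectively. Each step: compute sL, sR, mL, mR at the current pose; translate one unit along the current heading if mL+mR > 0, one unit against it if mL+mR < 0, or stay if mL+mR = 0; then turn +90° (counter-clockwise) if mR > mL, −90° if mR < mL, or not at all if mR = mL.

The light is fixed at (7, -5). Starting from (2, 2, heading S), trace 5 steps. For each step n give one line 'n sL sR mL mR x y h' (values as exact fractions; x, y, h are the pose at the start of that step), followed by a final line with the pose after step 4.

0 80/17 80/37 -2280/629 40/37 2 2 S
1 160/109 32/9 304/981 16/9 2 3 E
2 20/17 20/13 -90/221 10/13 3 3 N
3 32/17 160/157 -3664/2669 80/157 3 4 W
4 16/5 80/37 -392/185 40/37 4 4 S
final 4 5 E

n=0: pose=(2,2,S); sL=80/17, sR=80/37; mL=-2280/629, mR=40/37; mL+mR=-1600/629 → advance -1; mR−mL=80/17 → turn +1·90°
n=1: pose=(2,3,E); sL=160/109, sR=32/9; mL=304/981, mR=16/9; mL+mR=2048/981 → advance +1; mR−mL=160/109 → turn +1·90°
n=2: pose=(3,3,N); sL=20/17, sR=20/13; mL=-90/221, mR=10/13; mL+mR=80/221 → advance +1; mR−mL=20/17 → turn +1·90°
n=3: pose=(3,4,W); sL=32/17, sR=160/157; mL=-3664/2669, mR=80/157; mL+mR=-2304/2669 → advance -1; mR−mL=32/17 → turn +1·90°
n=4: pose=(4,4,S); sL=16/5, sR=80/37; mL=-392/185, mR=40/37; mL+mR=-192/185 → advance -1; mR−mL=16/5 → turn +1·90°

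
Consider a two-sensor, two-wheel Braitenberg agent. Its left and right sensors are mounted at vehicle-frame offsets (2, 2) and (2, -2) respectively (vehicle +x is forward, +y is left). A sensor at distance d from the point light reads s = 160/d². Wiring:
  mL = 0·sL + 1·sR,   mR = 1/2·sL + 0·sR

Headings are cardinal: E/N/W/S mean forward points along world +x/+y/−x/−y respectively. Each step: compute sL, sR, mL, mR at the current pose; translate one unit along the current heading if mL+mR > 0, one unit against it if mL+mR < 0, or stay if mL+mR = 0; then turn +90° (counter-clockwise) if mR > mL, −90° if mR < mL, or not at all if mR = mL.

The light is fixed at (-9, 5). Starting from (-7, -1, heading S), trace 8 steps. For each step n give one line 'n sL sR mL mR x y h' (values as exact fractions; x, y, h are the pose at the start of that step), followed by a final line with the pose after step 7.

0 2 5/2 5/2 1 -7 -1 S
1 160/81 32/5 32/5 80/81 -7 -2 W
2 80/13 80/17 80/17 40/13 -8 -2 N
3 32/5 160/73 160/73 16/5 -8 -1 E
4 10 5 5 5 -7 -1 N
5 160/9 32/5 32/5 80/9 -7 0 N
6 40/9 40 40 20/9 -7 1 W
7 32 160/13 160/13 16 -8 1 N
final -8 2 W

n=0: pose=(-7,-1,S); sL=2, sR=5/2; mL=5/2, mR=1; mL+mR=7/2 → advance +1; mR−mL=-3/2 → turn -1·90°
n=1: pose=(-7,-2,W); sL=160/81, sR=32/5; mL=32/5, mR=80/81; mL+mR=2992/405 → advance +1; mR−mL=-2192/405 → turn -1·90°
n=2: pose=(-8,-2,N); sL=80/13, sR=80/17; mL=80/17, mR=40/13; mL+mR=1720/221 → advance +1; mR−mL=-360/221 → turn -1·90°
n=3: pose=(-8,-1,E); sL=32/5, sR=160/73; mL=160/73, mR=16/5; mL+mR=1968/365 → advance +1; mR−mL=368/365 → turn +1·90°
n=4: pose=(-7,-1,N); sL=10, sR=5; mL=5, mR=5; mL+mR=10 → advance +1; mR−mL=0 → turn +0·90°
n=5: pose=(-7,0,N); sL=160/9, sR=32/5; mL=32/5, mR=80/9; mL+mR=688/45 → advance +1; mR−mL=112/45 → turn +1·90°
n=6: pose=(-7,1,W); sL=40/9, sR=40; mL=40, mR=20/9; mL+mR=380/9 → advance +1; mR−mL=-340/9 → turn -1·90°
n=7: pose=(-8,1,N); sL=32, sR=160/13; mL=160/13, mR=16; mL+mR=368/13 → advance +1; mR−mL=48/13 → turn +1·90°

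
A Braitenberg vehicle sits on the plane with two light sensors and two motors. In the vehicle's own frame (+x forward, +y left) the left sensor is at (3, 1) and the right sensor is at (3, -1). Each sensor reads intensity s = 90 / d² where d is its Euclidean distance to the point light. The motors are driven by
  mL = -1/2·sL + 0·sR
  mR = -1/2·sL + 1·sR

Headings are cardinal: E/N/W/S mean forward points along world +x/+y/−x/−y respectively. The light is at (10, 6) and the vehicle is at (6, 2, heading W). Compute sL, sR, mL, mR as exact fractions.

45/37 45/29 -45/74 2025/2146

left sensor world pos  = (3, 1); dL² = 74
right sensor world pos = (3, 3); dR² = 58
sL = 90/74 = 45/37
sR = 90/58 = 45/29
mL = -1/2·sL + 0·sR = -45/74
mR = -1/2·sL + 1·sR = 2025/2146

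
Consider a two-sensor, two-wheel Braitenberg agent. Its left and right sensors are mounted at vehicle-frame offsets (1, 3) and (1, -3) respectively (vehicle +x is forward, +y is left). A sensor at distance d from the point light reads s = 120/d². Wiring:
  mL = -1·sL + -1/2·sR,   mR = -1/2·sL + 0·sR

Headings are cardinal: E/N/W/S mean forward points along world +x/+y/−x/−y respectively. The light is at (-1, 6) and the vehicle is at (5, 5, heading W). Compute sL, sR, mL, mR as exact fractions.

left sensor world pos  = (4, 2); dL² = 41
right sensor world pos = (4, 8); dR² = 29
sL = 120/41 = 120/41
sR = 120/29 = 120/29
mL = -1·sL + -1/2·sR = -5940/1189
mR = -1/2·sL + 0·sR = -60/41

120/41 120/29 -5940/1189 -60/41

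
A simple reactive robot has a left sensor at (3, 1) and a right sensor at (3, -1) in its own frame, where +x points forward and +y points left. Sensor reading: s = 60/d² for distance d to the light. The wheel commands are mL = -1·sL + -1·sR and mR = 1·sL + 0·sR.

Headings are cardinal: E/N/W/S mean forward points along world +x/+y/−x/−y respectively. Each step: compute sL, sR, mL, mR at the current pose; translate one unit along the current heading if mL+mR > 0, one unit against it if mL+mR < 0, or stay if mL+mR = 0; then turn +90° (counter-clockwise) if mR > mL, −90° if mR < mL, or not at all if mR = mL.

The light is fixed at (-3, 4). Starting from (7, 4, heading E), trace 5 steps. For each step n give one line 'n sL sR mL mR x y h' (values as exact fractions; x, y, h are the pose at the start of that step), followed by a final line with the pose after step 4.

0 6/17 6/17 -12/17 6/17 7 4 E
1 60/73 60/109 -10920/7957 60/73 6 4 N
2 3/2 5/3 -19/6 3/2 6 3 W
3 60/137 60/97 -14040/13289 60/137 7 3 S
4 6/17 6/17 -12/17 6/17 7 4 E
final 6 4 N

n=0: pose=(7,4,E); sL=6/17, sR=6/17; mL=-12/17, mR=6/17; mL+mR=-6/17 → advance -1; mR−mL=18/17 → turn +1·90°
n=1: pose=(6,4,N); sL=60/73, sR=60/109; mL=-10920/7957, mR=60/73; mL+mR=-60/109 → advance -1; mR−mL=17460/7957 → turn +1·90°
n=2: pose=(6,3,W); sL=3/2, sR=5/3; mL=-19/6, mR=3/2; mL+mR=-5/3 → advance -1; mR−mL=14/3 → turn +1·90°
n=3: pose=(7,3,S); sL=60/137, sR=60/97; mL=-14040/13289, mR=60/137; mL+mR=-60/97 → advance -1; mR−mL=19860/13289 → turn +1·90°
n=4: pose=(7,4,E); sL=6/17, sR=6/17; mL=-12/17, mR=6/17; mL+mR=-6/17 → advance -1; mR−mL=18/17 → turn +1·90°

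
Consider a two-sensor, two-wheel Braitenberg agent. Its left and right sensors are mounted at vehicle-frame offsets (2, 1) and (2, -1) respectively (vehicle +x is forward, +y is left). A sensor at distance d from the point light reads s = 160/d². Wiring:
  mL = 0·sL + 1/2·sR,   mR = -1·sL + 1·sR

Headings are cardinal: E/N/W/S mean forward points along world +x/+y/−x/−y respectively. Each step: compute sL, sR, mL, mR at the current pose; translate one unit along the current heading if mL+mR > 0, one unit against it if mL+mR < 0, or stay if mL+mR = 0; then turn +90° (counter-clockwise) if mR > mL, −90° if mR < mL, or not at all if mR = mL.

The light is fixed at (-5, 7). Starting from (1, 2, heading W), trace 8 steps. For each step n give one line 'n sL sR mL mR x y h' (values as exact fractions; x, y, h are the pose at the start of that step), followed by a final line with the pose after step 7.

n=0: pose=(1,2,W); sL=40/13, sR=5; mL=5/2, mR=25/13; mL+mR=115/26 → advance +1; mR−mL=-15/26 → turn -1·90°
n=1: pose=(0,2,N); sL=32/5, sR=32/9; mL=16/9, mR=-128/45; mL+mR=-16/15 → advance -1; mR−mL=-208/45 → turn -1·90°
n=2: pose=(0,1,E); sL=80/37, sR=80/49; mL=40/49, mR=-960/1813; mL+mR=520/1813 → advance +1; mR−mL=-2440/1813 → turn -1·90°
n=3: pose=(1,1,S); sL=160/113, sR=160/89; mL=80/89, mR=3840/10057; mL+mR=12880/10057 → advance +1; mR−mL=-5200/10057 → turn -1·90°
n=4: pose=(1,0,W); sL=2, sR=40/13; mL=20/13, mR=14/13; mL+mR=34/13 → advance +1; mR−mL=-6/13 → turn -1·90°
n=5: pose=(0,0,N); sL=160/41, sR=160/61; mL=80/61, mR=-3200/2501; mL+mR=80/2501 → advance +1; mR−mL=-6480/2501 → turn -1·90°
n=6: pose=(0,1,E); sL=80/37, sR=80/49; mL=40/49, mR=-960/1813; mL+mR=520/1813 → advance +1; mR−mL=-2440/1813 → turn -1·90°
n=7: pose=(1,1,S); sL=160/113, sR=160/89; mL=80/89, mR=3840/10057; mL+mR=12880/10057 → advance +1; mR−mL=-5200/10057 → turn -1·90°

0 40/13 5 5/2 25/13 1 2 W
1 32/5 32/9 16/9 -128/45 0 2 N
2 80/37 80/49 40/49 -960/1813 0 1 E
3 160/113 160/89 80/89 3840/10057 1 1 S
4 2 40/13 20/13 14/13 1 0 W
5 160/41 160/61 80/61 -3200/2501 0 0 N
6 80/37 80/49 40/49 -960/1813 0 1 E
7 160/113 160/89 80/89 3840/10057 1 1 S
final 1 0 W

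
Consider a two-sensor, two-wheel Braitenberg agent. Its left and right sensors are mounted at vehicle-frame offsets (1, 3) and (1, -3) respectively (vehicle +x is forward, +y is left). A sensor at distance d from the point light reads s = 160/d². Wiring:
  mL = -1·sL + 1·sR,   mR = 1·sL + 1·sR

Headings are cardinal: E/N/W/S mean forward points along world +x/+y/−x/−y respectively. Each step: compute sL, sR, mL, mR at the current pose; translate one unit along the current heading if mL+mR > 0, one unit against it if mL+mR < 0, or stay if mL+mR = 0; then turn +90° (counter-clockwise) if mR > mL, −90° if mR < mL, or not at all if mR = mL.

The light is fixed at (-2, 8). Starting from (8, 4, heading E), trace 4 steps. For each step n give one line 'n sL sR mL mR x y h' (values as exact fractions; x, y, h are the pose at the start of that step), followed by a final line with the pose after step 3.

n=0: pose=(8,4,E); sL=80/61, sR=16/17; mL=-384/1037, mR=2336/1037; mL+mR=32/17 → advance +1; mR−mL=160/61 → turn +1·90°
n=1: pose=(9,4,N); sL=160/73, sR=32/41; mL=-4224/2993, mR=8896/2993; mL+mR=64/41 → advance +1; mR−mL=320/73 → turn +1·90°
n=2: pose=(9,5,W); sL=20/17, sR=8/5; mL=36/85, mR=236/85; mL+mR=16/5 → advance +1; mR−mL=40/17 → turn +1·90°
n=3: pose=(8,5,S); sL=32/37, sR=32/13; mL=768/481, mR=1600/481; mL+mR=64/13 → advance +1; mR−mL=64/37 → turn +1·90°

0 80/61 16/17 -384/1037 2336/1037 8 4 E
1 160/73 32/41 -4224/2993 8896/2993 9 4 N
2 20/17 8/5 36/85 236/85 9 5 W
3 32/37 32/13 768/481 1600/481 8 5 S
final 8 4 E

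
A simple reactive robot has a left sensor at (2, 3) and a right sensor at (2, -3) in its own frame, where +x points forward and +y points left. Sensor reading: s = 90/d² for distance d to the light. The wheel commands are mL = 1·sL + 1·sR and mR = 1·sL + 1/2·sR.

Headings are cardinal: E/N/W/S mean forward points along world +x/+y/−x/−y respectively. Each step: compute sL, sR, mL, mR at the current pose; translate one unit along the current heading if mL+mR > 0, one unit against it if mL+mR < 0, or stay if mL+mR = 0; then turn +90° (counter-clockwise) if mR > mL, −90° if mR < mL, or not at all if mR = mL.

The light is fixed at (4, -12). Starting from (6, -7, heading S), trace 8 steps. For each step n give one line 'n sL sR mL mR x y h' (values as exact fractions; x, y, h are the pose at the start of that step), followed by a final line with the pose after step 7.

n=0: pose=(6,-7,S); sL=45/17, sR=9; mL=198/17, mR=243/34; mL+mR=639/34 → advance +1; mR−mL=-9/2 → turn -1·90°
n=1: pose=(6,-8,W); sL=90, sR=90/49; mL=4500/49, mR=4455/49; mL+mR=8955/49 → advance +1; mR−mL=-45/49 → turn -1·90°
n=2: pose=(5,-8,N); sL=9/4, sR=45/26; mL=207/52, mR=81/26; mL+mR=369/52 → advance +1; mR−mL=-45/52 → turn -1·90°
n=3: pose=(5,-7,E); sL=90/73, sR=90/13; mL=7740/949, mR=4455/949; mL+mR=12195/949 → advance +1; mR−mL=-45/13 → turn -1·90°
n=4: pose=(6,-7,S); sL=45/17, sR=9; mL=198/17, mR=243/34; mL+mR=639/34 → advance +1; mR−mL=-9/2 → turn -1·90°
n=5: pose=(6,-8,W); sL=90, sR=90/49; mL=4500/49, mR=4455/49; mL+mR=8955/49 → advance +1; mR−mL=-45/49 → turn -1·90°
n=6: pose=(5,-8,N); sL=9/4, sR=45/26; mL=207/52, mR=81/26; mL+mR=369/52 → advance +1; mR−mL=-45/52 → turn -1·90°
n=7: pose=(5,-7,E); sL=90/73, sR=90/13; mL=7740/949, mR=4455/949; mL+mR=12195/949 → advance +1; mR−mL=-45/13 → turn -1·90°

0 45/17 9 198/17 243/34 6 -7 S
1 90 90/49 4500/49 4455/49 6 -8 W
2 9/4 45/26 207/52 81/26 5 -8 N
3 90/73 90/13 7740/949 4455/949 5 -7 E
4 45/17 9 198/17 243/34 6 -7 S
5 90 90/49 4500/49 4455/49 6 -8 W
6 9/4 45/26 207/52 81/26 5 -8 N
7 90/73 90/13 7740/949 4455/949 5 -7 E
final 6 -7 S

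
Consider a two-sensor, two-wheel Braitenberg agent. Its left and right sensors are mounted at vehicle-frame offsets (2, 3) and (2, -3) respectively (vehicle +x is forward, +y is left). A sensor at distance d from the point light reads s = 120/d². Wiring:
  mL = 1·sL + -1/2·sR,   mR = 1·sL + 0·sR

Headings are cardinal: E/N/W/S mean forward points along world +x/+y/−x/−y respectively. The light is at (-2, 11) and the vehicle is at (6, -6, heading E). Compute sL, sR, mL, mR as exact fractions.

15/37 6/25 264/925 15/37

left sensor world pos  = (8, -3); dL² = 296
right sensor world pos = (8, -9); dR² = 500
sL = 120/296 = 15/37
sR = 120/500 = 6/25
mL = 1·sL + -1/2·sR = 264/925
mR = 1·sL + 0·sR = 15/37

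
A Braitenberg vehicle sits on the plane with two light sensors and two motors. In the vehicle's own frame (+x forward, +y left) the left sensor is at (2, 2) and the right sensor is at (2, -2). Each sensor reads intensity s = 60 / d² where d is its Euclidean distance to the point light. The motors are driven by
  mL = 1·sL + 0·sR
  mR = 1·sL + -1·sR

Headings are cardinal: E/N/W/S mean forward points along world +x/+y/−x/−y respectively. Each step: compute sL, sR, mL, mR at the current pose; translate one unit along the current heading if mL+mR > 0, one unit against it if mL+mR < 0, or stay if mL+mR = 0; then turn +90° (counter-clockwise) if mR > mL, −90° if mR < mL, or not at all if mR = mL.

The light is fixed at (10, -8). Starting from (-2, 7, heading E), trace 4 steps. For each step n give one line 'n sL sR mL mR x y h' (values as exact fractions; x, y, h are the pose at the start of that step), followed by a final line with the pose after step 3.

n=0: pose=(-2,7,E); sL=60/389, sR=60/269; mL=60/389, mR=-7200/104641; mL+mR=8940/104641 → advance +1; mR−mL=-60/269 → turn -1·90°
n=1: pose=(-1,7,S); sL=6/25, sR=30/169; mL=6/25, mR=264/4225; mL+mR=1278/4225 → advance +1; mR−mL=-30/169 → turn -1·90°
n=2: pose=(-1,6,W); sL=60/313, sR=12/85; mL=60/313, mR=1344/26605; mL+mR=6444/26605 → advance +1; mR−mL=-12/85 → turn -1·90°
n=3: pose=(-2,6,N); sL=15/113, sR=15/89; mL=15/113, mR=-360/10057; mL+mR=975/10057 → advance +1; mR−mL=-15/89 → turn -1·90°

0 60/389 60/269 60/389 -7200/104641 -2 7 E
1 6/25 30/169 6/25 264/4225 -1 7 S
2 60/313 12/85 60/313 1344/26605 -1 6 W
3 15/113 15/89 15/113 -360/10057 -2 6 N
final -2 7 E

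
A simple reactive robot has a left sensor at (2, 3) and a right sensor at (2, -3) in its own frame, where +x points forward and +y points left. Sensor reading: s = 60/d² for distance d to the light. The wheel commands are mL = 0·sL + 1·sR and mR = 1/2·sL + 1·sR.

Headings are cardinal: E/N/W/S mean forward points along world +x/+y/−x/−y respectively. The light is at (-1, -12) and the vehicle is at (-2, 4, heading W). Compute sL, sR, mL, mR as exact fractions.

30/89 6/37 6/37 1089/3293

left sensor world pos  = (-4, 1); dL² = 178
right sensor world pos = (-4, 7); dR² = 370
sL = 60/178 = 30/89
sR = 60/370 = 6/37
mL = 0·sL + 1·sR = 6/37
mR = 1/2·sL + 1·sR = 1089/3293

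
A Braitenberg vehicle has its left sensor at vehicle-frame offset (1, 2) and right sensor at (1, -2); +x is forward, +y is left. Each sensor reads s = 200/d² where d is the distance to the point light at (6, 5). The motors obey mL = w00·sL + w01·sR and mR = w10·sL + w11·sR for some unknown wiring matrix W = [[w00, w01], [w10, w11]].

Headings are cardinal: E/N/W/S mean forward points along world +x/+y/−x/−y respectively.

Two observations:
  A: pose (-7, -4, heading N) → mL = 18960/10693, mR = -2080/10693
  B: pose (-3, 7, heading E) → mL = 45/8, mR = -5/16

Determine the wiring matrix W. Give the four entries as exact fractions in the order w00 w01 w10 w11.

obs A: pose=(-7,-4,N) → sL=200/289, sR=40/37, mL=18960/10693, mR=-2080/10693
obs B: pose=(-3,7,E) → sL=5/2, sR=25/8, mL=45/8, mR=-5/16
sensor matrix S = [[200/289, 40/37], [5/2, 25/8]]; det S = -5775/10693
solve [mL_A; mL_B] = S·[w00; w01] and [mR_A; mR_B] = S·[w10; w11]:
  w00 = 1, w01 = 1, w10 = 1/2, w11 = -1/2

1 1 1/2 -1/2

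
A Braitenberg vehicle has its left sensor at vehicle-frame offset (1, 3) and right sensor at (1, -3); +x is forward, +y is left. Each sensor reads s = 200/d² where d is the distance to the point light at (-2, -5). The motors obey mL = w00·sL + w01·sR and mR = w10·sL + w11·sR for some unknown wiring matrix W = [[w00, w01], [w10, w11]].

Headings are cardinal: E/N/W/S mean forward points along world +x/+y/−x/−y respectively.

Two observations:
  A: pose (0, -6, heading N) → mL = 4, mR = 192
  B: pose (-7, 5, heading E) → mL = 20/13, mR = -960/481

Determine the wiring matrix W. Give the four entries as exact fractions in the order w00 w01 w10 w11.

obs A: pose=(0,-6,N) → sL=200, sR=8, mL=4, mR=192
obs B: pose=(-7,5,E) → sL=40/37, sR=40/13, mL=20/13, mR=-960/481
sensor matrix S = [[200, 8], [40/37, 40/13]]; det S = 291840/481
solve [mL_A; mL_B] = S·[w00; w01] and [mR_A; mR_B] = S·[w10; w11]:
  w00 = 0, w01 = 1/2, w10 = 1, w11 = -1

0 1/2 1 -1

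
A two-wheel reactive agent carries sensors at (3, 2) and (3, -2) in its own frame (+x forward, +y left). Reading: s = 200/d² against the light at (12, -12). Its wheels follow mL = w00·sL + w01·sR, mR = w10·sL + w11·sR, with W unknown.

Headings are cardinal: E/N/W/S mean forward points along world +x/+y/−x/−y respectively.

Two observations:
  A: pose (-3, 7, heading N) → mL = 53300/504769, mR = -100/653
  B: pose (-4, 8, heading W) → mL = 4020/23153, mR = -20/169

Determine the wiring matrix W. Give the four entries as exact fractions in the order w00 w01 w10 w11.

1 -1/2 0 -1/2

obs A: pose=(-3,7,N) → sL=200/773, sR=200/653, mL=53300/504769, mR=-100/653
obs B: pose=(-4,8,W) → sL=40/137, sR=40/169, mL=4020/23153, mR=-20/169
sensor matrix S = [[200/773, 200/653], [40/137, 40/169]]; det S = -329408000/11686916657
solve [mL_A; mL_B] = S·[w00; w01] and [mR_A; mR_B] = S·[w10; w11]:
  w00 = 1, w01 = -1/2, w10 = 0, w11 = -1/2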